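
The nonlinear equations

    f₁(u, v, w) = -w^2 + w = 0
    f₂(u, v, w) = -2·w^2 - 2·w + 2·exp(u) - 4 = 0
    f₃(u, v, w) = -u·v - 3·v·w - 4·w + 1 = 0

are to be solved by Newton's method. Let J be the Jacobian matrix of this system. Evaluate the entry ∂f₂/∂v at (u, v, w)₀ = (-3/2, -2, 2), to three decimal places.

0.000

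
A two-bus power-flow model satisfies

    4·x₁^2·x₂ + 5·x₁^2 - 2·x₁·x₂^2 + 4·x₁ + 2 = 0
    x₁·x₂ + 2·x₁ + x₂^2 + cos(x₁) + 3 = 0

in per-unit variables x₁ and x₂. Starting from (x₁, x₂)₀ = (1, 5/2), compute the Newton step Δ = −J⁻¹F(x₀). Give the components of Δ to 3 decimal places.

At (1, 5/2): F = (8.500, 14.29030).
Jacobian J = [[8·x₁·x₂ + 10·x₁ - 2·x₂^2 + 4, 4·x₁^2 - 4·x₁·x₂], [x₂ - sin(x₁) + 2, x₁ + 2·x₂]].
At the point, J = [[21.500, -6.000], [3.65853, 6.000]] (det J = 150.95117).
Solving J·Δ = −F gives Δ = (-0.906, -1.829).

(-0.906, -1.829)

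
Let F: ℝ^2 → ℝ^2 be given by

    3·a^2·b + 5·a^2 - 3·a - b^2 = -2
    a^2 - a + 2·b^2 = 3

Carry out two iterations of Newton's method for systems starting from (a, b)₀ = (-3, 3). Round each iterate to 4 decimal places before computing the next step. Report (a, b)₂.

At (-3, 3): F = (128.0000, 27.0000).
Jacobian J = [[6·a·b + 10·a - 3, 3·a^2 - 2·b], [2·a - 1, 4·b]].
At the point, J = [[-87.0000, 21.0000], [-7.0000, 12.0000]] (det J = -897.0000).
Solving J·Δ = −F gives Δ = (1.0803, -1.6198).
Then the next iterate is (a, b)₁ = (-1.9197, 1.3802).
Round to (-1.9197, 1.3802) and repeat: F = (39.539527, 6.414852), J = [[-38.094420, 8.295344], [-4.8394, 5.5208]].
Δ = (0.9701, -0.3116), so (a, b)₂ = (-0.9496, 1.0686).

(-0.9496, 1.0686)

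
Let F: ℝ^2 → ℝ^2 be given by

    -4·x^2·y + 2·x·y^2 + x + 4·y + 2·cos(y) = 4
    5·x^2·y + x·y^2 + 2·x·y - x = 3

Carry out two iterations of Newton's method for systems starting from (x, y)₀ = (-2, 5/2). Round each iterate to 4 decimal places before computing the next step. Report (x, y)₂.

At (-2, 5/2): F = (-62.602287, 26.5000).
Jacobian J = [[-8·x·y + 2·y^2 + 1, -4·x^2 + 4·x·y - 2·sin(y) + 4], [10·x·y + y^2 + 2·y - 1, 5·x^2 + 2·x·y + 2·x]].
At the point, J = [[53.5000, -33.196944], [-39.7500, 6.0000]] (det J = -998.578535).
Solving J·Δ = −F gives Δ = (0.5048, -1.0722).
Then the next iterate is (x, y)₁ = (-1.4952, 1.4278).
Round to (-1.4952, 1.4278) and repeat: F = (-18.363339, 7.137486), J = [[22.155998, -15.461465], [-17.454253, 3.918022]].
Δ = (0.2098, -0.8870), so (x, y)₂ = (-1.2854, 0.5408).

(-1.2854, 0.5408)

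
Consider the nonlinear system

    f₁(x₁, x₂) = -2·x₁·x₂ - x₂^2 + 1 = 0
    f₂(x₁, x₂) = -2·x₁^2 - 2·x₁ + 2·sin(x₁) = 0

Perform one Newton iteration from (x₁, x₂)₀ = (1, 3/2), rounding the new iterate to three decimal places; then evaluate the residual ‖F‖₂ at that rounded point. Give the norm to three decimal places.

1.051

At (1, 3/2): F = (-4.250, -2.31706).
Jacobian J = [[-2·x₂, -2·x₁ - 2·x₂], [-4·x₁ + 2·cos(x₁) - 2, 0]].
At the point, J = [[-3.000, -5.000], [-4.91940, 0.000]] (det J = -24.59698).
Solving J·Δ = −F gives Δ = (-0.471, -0.567).
Then the next iterate is (x₁, x₂)₁ = (0.529, 0.933).
Re-evaluating at (0.529, 0.933): F = (-0.85760, -0.60834), so ‖F‖₂ = 1.051.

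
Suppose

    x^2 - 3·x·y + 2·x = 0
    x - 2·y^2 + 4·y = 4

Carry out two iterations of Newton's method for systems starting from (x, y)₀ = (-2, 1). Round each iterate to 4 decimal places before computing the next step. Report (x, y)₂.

At (-2, 1): F = (6.0000, -4.0000).
Jacobian J = [[2·x - 3·y + 2, -3·x], [1, -4·y + 4]].
At the point, J = [[-5.0000, 6.0000], [1.0000, 0.0000]] (det J = -6.0000).
Solving J·Δ = −F gives Δ = (4.0000, 2.3333).
Then the next iterate is (x, y)₁ = (2.0000, 3.3333).
Round to (2.0000, 3.3333) and repeat: F = (-11.9998, -10.888578), J = [[-3.9999, -6.0000], [1.0000, -9.3332]].
Δ = (-1.0769, -1.2820), so (x, y)₂ = (0.9231, 2.0513).

(0.9231, 2.0513)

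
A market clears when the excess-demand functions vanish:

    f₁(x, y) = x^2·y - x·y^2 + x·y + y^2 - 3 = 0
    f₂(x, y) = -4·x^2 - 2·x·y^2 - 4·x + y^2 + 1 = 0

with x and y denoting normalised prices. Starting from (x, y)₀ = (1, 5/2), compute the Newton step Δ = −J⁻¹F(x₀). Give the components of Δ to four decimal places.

(-0.3860, -0.7588)

At (1, 5/2): F = (2.0000, -13.2500).
Jacobian J = [[2·x·y - y^2 + y, x^2 - 2·x·y + x + 2·y], [-8·x - 2·y^2 - 4, -4·x·y + 2·y]].
At the point, J = [[1.2500, 2.0000], [-24.5000, -5.0000]] (det J = 42.7500).
Solving J·Δ = −F gives Δ = (-0.3860, -0.7588).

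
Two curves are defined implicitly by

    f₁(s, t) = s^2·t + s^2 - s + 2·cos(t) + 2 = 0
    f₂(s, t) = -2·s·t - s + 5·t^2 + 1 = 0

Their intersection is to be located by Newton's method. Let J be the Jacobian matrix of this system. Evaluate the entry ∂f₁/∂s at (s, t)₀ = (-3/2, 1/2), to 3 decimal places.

-5.500

∂f₁/∂s = 2·s·t + 2·s - 1.
At (-3/2, 1/2) this is -5.500.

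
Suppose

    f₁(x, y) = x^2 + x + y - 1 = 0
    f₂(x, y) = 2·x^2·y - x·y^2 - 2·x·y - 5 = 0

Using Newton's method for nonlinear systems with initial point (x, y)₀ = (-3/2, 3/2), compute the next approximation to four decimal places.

(-0.9487, 1.3526)

At (-3/2, 3/2): F = (1.2500, 9.6250).
Jacobian J = [[2·x + 1, 1], [4·x·y - y^2 - 2·y, 2·x^2 - 2·x·y - 2·x]].
At the point, J = [[-2.0000, 1.0000], [-14.2500, 12.0000]] (det J = -9.7500).
Solving J·Δ = −F gives Δ = (0.5513, -0.1474).
Then the next iterate is (x, y)₁ = (-0.9487, 1.3526).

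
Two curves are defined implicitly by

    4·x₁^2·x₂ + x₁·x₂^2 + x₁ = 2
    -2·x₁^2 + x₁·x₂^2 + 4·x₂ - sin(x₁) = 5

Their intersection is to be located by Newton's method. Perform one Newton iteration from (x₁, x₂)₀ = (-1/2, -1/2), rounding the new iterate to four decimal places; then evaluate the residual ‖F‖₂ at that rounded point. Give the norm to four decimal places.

At (-1/2, -1/2): F = (-3.1250, -7.145574).
Jacobian J = [[8·x₁·x₂ + x₂^2 + 1, 4·x₁^2 + 2·x₁·x₂], [-4·x₁ + x₂^2 - cos(x₁), 2·x₁·x₂ + 4]].
At the point, J = [[3.2500, 1.5000], [1.372417, 4.5000]] (det J = 12.566374).
Solving J·Δ = −F gives Δ = (0.2661, 1.5067).
Then the next iterate is (x₁, x₂)₁ = (-0.2339, 1.0067).
Re-evaluating at (-0.2339, 1.0067): F = (-2.250642, -1.087890), so ‖F‖₂ = 2.4998.

2.4998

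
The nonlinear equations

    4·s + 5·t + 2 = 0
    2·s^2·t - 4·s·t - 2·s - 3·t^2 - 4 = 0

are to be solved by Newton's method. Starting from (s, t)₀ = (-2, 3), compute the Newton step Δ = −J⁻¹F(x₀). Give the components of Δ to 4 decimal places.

(0.6758, -2.3407)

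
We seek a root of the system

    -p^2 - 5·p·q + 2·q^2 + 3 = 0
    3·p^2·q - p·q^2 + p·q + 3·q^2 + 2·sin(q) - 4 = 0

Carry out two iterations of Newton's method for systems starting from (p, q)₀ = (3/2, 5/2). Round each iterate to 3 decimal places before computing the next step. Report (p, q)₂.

(0.837, 0.739)

At (3/2, 5/2): F = (-5.500, 27.19694).
Jacobian J = [[-2·p - 5·q, -5·p + 4·q], [6·p·q - q^2 + q, 3·p^2 - 2·p·q + p + 6·q + 2·cos(q)]].
At the point, J = [[-15.500, 2.500], [18.750, 14.14771]] (det J = -266.16455).
Solving J·Δ = −F gives Δ = (-0.548, -1.196).
Then the next iterate is (p, q)₁ = (0.952, 1.304).
Round to (0.952, 1.304) and repeat: F = (-0.71251, 6.19856), J = [[-8.424, 0.456], [7.05203, 9.53938]].
Δ = (-0.115, -0.565), so (p, q)₂ = (0.837, 0.739).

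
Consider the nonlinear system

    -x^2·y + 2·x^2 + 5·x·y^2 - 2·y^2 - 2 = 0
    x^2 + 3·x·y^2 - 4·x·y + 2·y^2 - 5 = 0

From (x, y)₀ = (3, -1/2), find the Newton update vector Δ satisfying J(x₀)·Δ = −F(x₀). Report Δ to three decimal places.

At (3, -1/2): F = (23.750, 12.750).
Jacobian J = [[-2·x·y + 4·x + 5·y^2, -x^2 + 10·x·y - 4·y], [2·x + 3·y^2 - 4·y, 6·x·y - 4·x + 4·y]].
At the point, J = [[16.250, -22.000], [8.750, -23.000]] (det J = -181.250).
Solving J·Δ = −F gives Δ = (-1.466, -0.003).

(-1.466, -0.003)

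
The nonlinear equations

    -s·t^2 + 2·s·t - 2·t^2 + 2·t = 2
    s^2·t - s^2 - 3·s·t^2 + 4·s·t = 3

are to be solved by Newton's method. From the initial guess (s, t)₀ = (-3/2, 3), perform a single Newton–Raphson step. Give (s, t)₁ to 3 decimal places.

(-2.312, 1.234)

At (-3/2, 3): F = (-9.500, 24.000).
Jacobian J = [[-t^2 + 2·t, -2·s·t + 2·s - 4·t + 2], [2·s·t - 2·s - 3·t^2 + 4·t, s^2 - 6·s·t + 4·s]].
At the point, J = [[-3.000, -4.000], [-21.000, 23.250]] (det J = -153.750).
Solving J·Δ = −F gives Δ = (-0.812, -1.766).
Then the next iterate is (s, t)₁ = (-2.312, 1.234).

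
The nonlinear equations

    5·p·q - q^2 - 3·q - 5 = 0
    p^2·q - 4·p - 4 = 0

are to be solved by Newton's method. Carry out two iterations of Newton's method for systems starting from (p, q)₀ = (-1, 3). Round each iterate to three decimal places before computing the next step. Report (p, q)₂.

(-1.119, -0.606)

At (-1, 3): F = (-38.000, 3.000).
Jacobian J = [[5·q, 5·p - 2·q - 3], [2·p·q - 4, p^2]].
At the point, J = [[15.000, -14.000], [-10.000, 1.000]] (det J = -125.000).
Solving J·Δ = −F gives Δ = (0.032, -2.680).
Then the next iterate is (p, q)₁ = (-0.968, 0.320).
Round to (-0.968, 0.320) and repeat: F = (-7.61120, 0.17185), J = [[1.600, -8.480], [-4.61952, 0.93702]].
Δ = (-0.151, -0.926), so (p, q)₂ = (-1.119, -0.606).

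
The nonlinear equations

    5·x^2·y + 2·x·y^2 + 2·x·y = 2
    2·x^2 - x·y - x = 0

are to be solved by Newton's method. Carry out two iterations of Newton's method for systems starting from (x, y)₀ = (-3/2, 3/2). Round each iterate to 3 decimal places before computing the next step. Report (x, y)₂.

At (-3/2, 3/2): F = (3.625, 8.250).
Jacobian J = [[10·x·y + 2·y^2 + 2·y, 5·x^2 + 4·x·y + 2·x], [4·x - y - 1, -x]].
At the point, J = [[-15.000, -0.750], [-8.500, 1.500]] (det J = -28.875).
Solving J·Δ = −F gives Δ = (0.403, -3.219).
Then the next iterate is (x, y)₁ = (-1.097, -1.719).
Round to (-1.097, -1.719) and repeat: F = (-15.05500, 1.61807), J = [[21.32935, 11.36602], [-3.669, 1.097]].
Δ = (0.536, 0.318), so (x, y)₂ = (-0.561, -1.401).

(-0.561, -1.401)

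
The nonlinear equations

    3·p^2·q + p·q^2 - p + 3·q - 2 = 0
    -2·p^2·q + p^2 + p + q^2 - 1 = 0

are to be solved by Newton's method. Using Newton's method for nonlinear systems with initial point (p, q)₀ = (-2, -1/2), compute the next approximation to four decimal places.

At (-2, -1/2): F = (-8.0000, 5.2500).
Jacobian J = [[6·p·q + q^2 - 1, 3·p^2 + 2·p·q + 3], [-4·p·q + 2·p + 1, -2·p^2 + 2·q]].
At the point, J = [[5.2500, 17.0000], [-7.0000, -9.0000]] (det J = 71.7500).
Solving J·Δ = −F gives Δ = (0.2404, 0.3963).
Then the next iterate is (p, q)₁ = (-1.7596, -0.1037).

(-1.7596, -0.1037)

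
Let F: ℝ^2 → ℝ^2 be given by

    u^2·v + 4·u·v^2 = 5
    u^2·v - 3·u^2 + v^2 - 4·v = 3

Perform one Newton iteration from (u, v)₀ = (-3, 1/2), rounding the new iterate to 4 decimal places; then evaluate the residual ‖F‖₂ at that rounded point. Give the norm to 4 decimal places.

At (-3, 1/2): F = (-3.5000, -27.2500).
Jacobian J = [[2·u·v + 4·v^2, u^2 + 8·u·v], [2·u·v - 6·u, u^2 + 2·v - 4]].
At the point, J = [[-2.0000, -3.0000], [15.0000, 6.0000]] (det J = 33.0000).
Solving J·Δ = −F gives Δ = (3.1136, -3.2424).
Then the next iterate is (u, v)₁ = (0.1136, -2.7424).
Re-evaluating at (0.1136, -2.7424): F = (-1.617958, 15.416252), so ‖F‖₂ = 15.5009.

15.5009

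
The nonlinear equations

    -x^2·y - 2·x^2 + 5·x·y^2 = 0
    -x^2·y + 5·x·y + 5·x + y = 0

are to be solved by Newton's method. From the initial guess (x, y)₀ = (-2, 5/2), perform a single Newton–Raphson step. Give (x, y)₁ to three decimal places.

At (-2, 5/2): F = (-80.500, -42.500).
Jacobian J = [[-2·x·y - 4·x + 5·y^2, -x^2 + 10·x·y], [-2·x·y + 5·y + 5, -x^2 + 5·x + 1]].
At the point, J = [[49.250, -54.000], [27.500, -13.000]] (det J = 844.750).
Solving J·Δ = −F gives Δ = (1.478, -0.143).
Then the next iterate is (x, y)₁ = (-0.522, 2.357).

(-0.522, 2.357)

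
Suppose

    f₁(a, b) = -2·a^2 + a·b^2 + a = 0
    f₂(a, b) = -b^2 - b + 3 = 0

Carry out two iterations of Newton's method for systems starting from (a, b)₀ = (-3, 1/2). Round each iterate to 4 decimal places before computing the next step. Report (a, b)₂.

(-0.4351, 1.3272)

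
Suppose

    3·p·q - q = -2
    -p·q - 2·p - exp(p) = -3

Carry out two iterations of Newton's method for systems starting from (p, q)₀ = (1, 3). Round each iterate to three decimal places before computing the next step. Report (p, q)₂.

At (1, 3): F = (8.000, -4.71828).
Jacobian J = [[3·q, 3·p - 1], [-q - exp(p) - 2, -p]].
At the point, J = [[9.000, 2.000], [-7.71828, -1.000]] (det J = 6.43656).
Solving J·Δ = −F gives Δ = (-0.223, -2.996).
Then the next iterate is (p, q)₁ = (0.777, 0.004).
Round to (0.777, 0.004) and repeat: F = (2.00532, -0.73205), J = [[0.012, 1.331], [-4.17894, -0.777]].
Δ = (0.105, -1.508), so (p, q)₂ = (0.882, -1.504).

(0.882, -1.504)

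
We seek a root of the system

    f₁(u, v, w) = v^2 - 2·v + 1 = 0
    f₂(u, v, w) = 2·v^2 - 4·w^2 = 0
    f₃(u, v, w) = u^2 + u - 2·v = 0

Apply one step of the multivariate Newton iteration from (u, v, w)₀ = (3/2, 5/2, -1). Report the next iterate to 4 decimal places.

(1.4375, 1.7500, -1.1250)

At (3/2, 5/2, -1): F = (2.2500, 8.5000, -1.2500).
Jacobian J = [[0, 2·v - 2, 0], [0, 4·v, -8·w], [2·u + 1, -2, 0]].
At the point, J = [[0.0000, 3.0000, 0.0000], [0.0000, 10.0000, 8.0000], [4.0000, -2.0000, 0.0000]] (det J = 96.0000).
Solving J·Δ = −F gives Δ = (-0.0625, -0.7500, -0.1250).
Then the next iterate is (u, v, w)₁ = (1.4375, 1.7500, -1.1250).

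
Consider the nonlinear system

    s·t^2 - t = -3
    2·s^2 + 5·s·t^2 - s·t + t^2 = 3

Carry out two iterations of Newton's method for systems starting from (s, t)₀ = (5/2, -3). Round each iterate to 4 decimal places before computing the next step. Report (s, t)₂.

At (5/2, -3): F = (28.5000, 138.5000).
Jacobian J = [[t^2, 2·s·t - 1], [4·s + 5·t^2 - t, 10·s·t - s + 2·t]].
At the point, J = [[9.0000, -16.0000], [58.0000, -83.5000]] (det J = 176.5000).
Solving J·Δ = −F gives Δ = (0.9278, 2.3031).
Then the next iterate is (s, t)₁ = (3.4278, -0.6969).
Round to (3.4278, -0.6969) and repeat: F = (5.361678, 31.698021), J = [[0.485670, -5.777668], [16.836448, -28.709938]].
Δ = (-0.3505, 0.8985), so (s, t)₂ = (3.0773, 0.2016).

(3.0773, 0.2016)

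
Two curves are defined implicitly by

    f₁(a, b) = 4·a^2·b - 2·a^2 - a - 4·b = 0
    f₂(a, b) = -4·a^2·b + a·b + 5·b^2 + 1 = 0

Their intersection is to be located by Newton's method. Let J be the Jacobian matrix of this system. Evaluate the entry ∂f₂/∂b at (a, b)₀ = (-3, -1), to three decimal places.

-49.000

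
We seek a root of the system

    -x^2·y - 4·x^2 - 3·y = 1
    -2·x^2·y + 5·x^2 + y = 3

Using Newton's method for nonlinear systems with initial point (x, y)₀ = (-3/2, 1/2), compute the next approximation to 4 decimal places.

(-0.7897, -0.0782)

At (-3/2, 1/2): F = (-12.6250, 6.5000).
Jacobian J = [[-2·x·y - 8·x, -x^2 - 3], [-4·x·y + 10·x, -2·x^2 + 1]].
At the point, J = [[13.5000, -5.2500], [-12.0000, -3.5000]] (det J = -110.2500).
Solving J·Δ = −F gives Δ = (0.7103, -0.5782).
Then the next iterate is (x, y)₁ = (-0.7897, -0.0782).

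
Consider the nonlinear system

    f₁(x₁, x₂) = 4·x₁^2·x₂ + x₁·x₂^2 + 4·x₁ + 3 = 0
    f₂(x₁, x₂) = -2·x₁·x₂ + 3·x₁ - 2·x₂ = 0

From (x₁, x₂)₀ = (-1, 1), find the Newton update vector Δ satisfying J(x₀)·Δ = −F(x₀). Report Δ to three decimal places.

At (-1, 1): F = (2.000, -3.000).
Jacobian J = [[8·x₁·x₂ + x₂^2 + 4, 4·x₁^2 + 2·x₁·x₂], [-2·x₂ + 3, -2·x₁ - 2]].
At the point, J = [[-3.000, 2.000], [1.000, 0.000]] (det J = -2.000).
Solving J·Δ = −F gives Δ = (3.000, 3.500).

(3.000, 3.500)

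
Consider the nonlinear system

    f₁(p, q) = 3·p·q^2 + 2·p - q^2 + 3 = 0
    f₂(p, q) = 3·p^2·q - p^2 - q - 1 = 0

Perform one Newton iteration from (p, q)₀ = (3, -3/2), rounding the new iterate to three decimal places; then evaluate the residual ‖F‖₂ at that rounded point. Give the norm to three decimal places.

17.549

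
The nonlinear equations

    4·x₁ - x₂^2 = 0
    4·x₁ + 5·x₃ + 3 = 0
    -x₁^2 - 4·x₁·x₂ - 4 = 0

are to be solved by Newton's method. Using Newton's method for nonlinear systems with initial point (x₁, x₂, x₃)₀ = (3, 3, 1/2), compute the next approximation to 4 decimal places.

(0.8846, 2.0897, -1.3077)

At (3, 3, 1/2): F = (3.0000, 17.5000, -49.0000).
Jacobian J = [[4, -2·x₂, 0], [4, 0, 5], [-2·x₁ - 4·x₂, -4·x₁, 0]].
At the point, J = [[4.0000, -6.0000, 0.0000], [4.0000, 0.0000, 5.0000], [-18.0000, -12.0000, 0.0000]] (det J = 780.0000).
Solving J·Δ = −F gives Δ = (-2.1154, -0.9103, -1.8077).
Then the next iterate is (x₁, x₂, x₃)₁ = (0.8846, 2.0897, -1.3077).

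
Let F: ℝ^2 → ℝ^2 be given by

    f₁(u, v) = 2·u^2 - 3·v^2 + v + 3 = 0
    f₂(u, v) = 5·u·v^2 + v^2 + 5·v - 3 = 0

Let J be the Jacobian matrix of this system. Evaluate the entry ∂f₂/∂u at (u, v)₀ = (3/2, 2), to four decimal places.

∂f₂/∂u = 5·v^2.
At (3/2, 2) this is 20.0000.

20.0000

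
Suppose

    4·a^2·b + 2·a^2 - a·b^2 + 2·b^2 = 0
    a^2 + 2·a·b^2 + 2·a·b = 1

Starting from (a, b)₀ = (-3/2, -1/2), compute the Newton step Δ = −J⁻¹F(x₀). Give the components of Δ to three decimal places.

(0.571, -0.133)

At (-3/2, -1/2): F = (0.875, 2.000).
Jacobian J = [[8·a·b + 4·a - b^2, 4·a^2 - 2·a·b + 4·b], [2·a + 2·b^2 + 2·b, 4·a·b + 2·a]].
At the point, J = [[-0.250, 5.500], [-3.500, 0.000]] (det J = 19.250).
Solving J·Δ = −F gives Δ = (0.571, -0.133).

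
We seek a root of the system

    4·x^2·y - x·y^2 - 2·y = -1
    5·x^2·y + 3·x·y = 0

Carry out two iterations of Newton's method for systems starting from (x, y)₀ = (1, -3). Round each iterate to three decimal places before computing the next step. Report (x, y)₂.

At (1, -3): F = (-14.000, -24.000).
Jacobian J = [[8·x·y - y^2, 4·x^2 - 2·x·y - 2], [10·x·y + 3·y, 5·x^2 + 3·x]].
At the point, J = [[-33.000, 8.000], [-39.000, 8.000]] (det J = 48.000).
Solving J·Δ = −F gives Δ = (-1.667, -5.125).
Then the next iterate is (x, y)₁ = (-0.667, -8.125).
Round to (-0.667, -8.125) and repeat: F = (46.82353, -1.81549), J = [[-22.66062, -11.05919], [29.81875, 0.22344]].
Δ = (0.030, 4.173), so (x, y)₂ = (-0.637, -3.952).

(-0.637, -3.952)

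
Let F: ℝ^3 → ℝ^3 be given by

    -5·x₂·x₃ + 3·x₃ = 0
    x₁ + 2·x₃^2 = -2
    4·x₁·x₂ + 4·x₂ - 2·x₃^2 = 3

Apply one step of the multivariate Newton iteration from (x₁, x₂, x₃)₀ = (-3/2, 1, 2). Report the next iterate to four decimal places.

(-0.6667, 0.8333, 0.8333)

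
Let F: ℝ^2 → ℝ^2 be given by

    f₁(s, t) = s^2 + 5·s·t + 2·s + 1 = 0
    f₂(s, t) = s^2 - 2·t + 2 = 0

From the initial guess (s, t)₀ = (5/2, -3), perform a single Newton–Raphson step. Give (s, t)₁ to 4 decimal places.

At (5/2, -3): F = (-25.2500, 14.2500).
Jacobian J = [[2·s + 5·t + 2, 5·s], [2·s, -2]].
At the point, J = [[-8.0000, 12.5000], [5.0000, -2.0000]] (det J = -46.5000).
Solving J·Δ = −F gives Δ = (-2.7446, 0.2634).
Then the next iterate is (s, t)₁ = (-0.2446, -2.7366).

(-0.2446, -2.7366)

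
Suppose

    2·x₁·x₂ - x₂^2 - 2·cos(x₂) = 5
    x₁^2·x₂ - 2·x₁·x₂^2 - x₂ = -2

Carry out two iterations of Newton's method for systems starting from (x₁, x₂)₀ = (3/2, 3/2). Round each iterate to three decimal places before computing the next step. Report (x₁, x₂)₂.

(2.541, 1.409)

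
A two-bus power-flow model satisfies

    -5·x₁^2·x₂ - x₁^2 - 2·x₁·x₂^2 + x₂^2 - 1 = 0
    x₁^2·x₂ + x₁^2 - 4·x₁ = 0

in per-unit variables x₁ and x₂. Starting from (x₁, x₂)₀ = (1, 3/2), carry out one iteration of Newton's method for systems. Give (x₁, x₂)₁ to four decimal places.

At (1, 3/2): F = (-11.7500, -1.5000).
Jacobian J = [[-10·x₁·x₂ - 2·x₁ - 2·x₂^2, -5·x₁^2 - 4·x₁·x₂ + 2·x₂], [2·x₁·x₂ + 2·x₁ - 4, x₁^2]].
At the point, J = [[-21.5000, -8.0000], [1.0000, 1.0000]] (det J = -13.5000).
Solving J·Δ = −F gives Δ = (-1.7593, 3.2593).
Then the next iterate is (x₁, x₂)₁ = (-0.7593, 4.7593).

(-0.7593, 4.7593)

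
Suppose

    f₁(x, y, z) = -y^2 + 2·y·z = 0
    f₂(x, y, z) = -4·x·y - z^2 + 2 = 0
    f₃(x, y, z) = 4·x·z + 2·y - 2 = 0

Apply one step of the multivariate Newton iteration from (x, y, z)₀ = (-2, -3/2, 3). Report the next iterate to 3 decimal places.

(-7.583, -4.500, -9.750)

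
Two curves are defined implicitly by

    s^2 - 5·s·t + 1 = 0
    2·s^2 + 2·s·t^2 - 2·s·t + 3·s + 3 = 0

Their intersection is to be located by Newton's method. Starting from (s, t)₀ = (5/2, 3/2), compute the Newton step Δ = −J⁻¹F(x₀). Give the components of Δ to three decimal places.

(-1.404, -0.639)

At (5/2, 3/2): F = (-11.500, 26.750).
Jacobian J = [[2·s - 5·t, -5·s], [4·s + 2·t^2 - 2·t + 3, 4·s·t - 2·s]].
At the point, J = [[-2.500, -12.500], [14.500, 10.000]] (det J = 156.250).
Solving J·Δ = −F gives Δ = (-1.404, -0.639).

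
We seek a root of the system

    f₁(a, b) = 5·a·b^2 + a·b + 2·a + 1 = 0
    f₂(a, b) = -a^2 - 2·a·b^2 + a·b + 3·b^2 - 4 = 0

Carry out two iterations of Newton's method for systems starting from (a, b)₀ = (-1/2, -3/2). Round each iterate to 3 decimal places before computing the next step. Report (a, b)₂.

At (-1/2, -3/2): F = (-4.875, 5.500).
Jacobian J = [[5·b^2 + b + 2, 10·a·b + a], [-2·a - 2·b^2 + b, -4·a·b + a + 6·b]].
At the point, J = [[11.750, 7.000], [-5.000, -12.500]] (det J = -111.875).
Solving J·Δ = −F gives Δ = (0.201, 0.360).
Then the next iterate is (a, b)₁ = (-0.299, -1.140).
Round to (-0.299, -1.140) and repeat: F = (-1.20004, 0.92742), J = [[7.358, 3.10960], [-3.14120, -8.50244]].
Δ = (0.139, 0.058), so (a, b)₂ = (-0.160, -1.082).

(-0.160, -1.082)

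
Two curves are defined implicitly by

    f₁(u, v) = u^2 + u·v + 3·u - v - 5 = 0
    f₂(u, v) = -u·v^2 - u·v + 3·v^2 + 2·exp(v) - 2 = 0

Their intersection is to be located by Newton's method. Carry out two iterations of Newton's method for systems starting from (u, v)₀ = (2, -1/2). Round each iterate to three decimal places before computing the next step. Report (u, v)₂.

At (2, -1/2): F = (4.500, 0.46306).
Jacobian J = [[2·u + v + 3, u - 1], [-v^2 - v, -2·u·v - u + 6·v + 2·exp(v)]].
At the point, J = [[6.500, 1.000], [0.250, -1.78694]] (det J = -11.86510).
Solving J·Δ = −F gives Δ = (-0.717, 0.159).
Then the next iterate is (u, v)₁ = (1.283, -0.341).
Round to (1.283, -0.341) and repeat: F = (0.39859, 0.05928), J = [[5.225, 0.283], [0.22472, -1.03188]].
Δ = (-0.078, 0.040), so (u, v)₂ = (1.205, -0.301).

(1.205, -0.301)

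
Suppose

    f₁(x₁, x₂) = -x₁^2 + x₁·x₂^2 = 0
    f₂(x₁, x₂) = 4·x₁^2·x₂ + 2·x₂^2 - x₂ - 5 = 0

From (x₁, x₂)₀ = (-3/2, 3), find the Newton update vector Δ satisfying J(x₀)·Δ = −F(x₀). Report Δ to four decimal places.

(0.2143, -1.4643)

At (-3/2, 3): F = (-15.7500, 37.0000).
Jacobian J = [[-2·x₁ + x₂^2, 2·x₁·x₂], [8·x₁·x₂, 4·x₁^2 + 4·x₂ - 1]].
At the point, J = [[12.0000, -9.0000], [-36.0000, 20.0000]] (det J = -84.0000).
Solving J·Δ = −F gives Δ = (0.2143, -1.4643).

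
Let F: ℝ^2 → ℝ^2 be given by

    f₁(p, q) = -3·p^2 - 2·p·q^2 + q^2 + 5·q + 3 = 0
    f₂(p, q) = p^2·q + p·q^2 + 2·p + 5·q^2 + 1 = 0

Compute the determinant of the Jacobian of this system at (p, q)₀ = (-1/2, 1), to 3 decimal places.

J = [[-6·p - 2·q^2, -4·p·q + 2·q + 5], [2·p·q + q^2 + 2, p^2 + 2·p·q + 10·q]].
At the point, J = [[1.000, 9.000], [2.000, 9.250]].
det J = -8.750.

-8.750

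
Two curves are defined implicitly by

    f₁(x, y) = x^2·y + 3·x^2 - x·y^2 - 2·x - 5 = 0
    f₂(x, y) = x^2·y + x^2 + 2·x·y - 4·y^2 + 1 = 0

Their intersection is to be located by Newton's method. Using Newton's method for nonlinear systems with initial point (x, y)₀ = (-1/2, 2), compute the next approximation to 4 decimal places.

At (-1/2, 2): F = (-0.7500, -16.2500).
Jacobian J = [[2·x·y + 6·x - y^2 - 2, x^2 - 2·x·y], [2·x·y + 2·x + 2·y, x^2 + 2·x - 8·y]].
At the point, J = [[-11.0000, 2.2500], [1.0000, -16.7500]] (det J = 182.0000).
Solving J·Δ = −F gives Δ = (-0.2699, -0.9863).
Then the next iterate is (x, y)₁ = (-0.7699, 1.0137).

(-0.7699, 1.0137)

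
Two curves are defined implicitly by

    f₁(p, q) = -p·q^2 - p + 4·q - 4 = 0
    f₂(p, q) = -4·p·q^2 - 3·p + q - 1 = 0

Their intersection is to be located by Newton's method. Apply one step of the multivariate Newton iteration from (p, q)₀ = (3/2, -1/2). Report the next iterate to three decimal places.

(2.547, 1.170)

At (3/2, -1/2): F = (-7.875, -7.500).
Jacobian J = [[-q^2 - 1, -2·p·q + 4], [-4·q^2 - 3, -8·p·q + 1]].
At the point, J = [[-1.250, 5.500], [-4.000, 7.000]] (det J = 13.250).
Solving J·Δ = −F gives Δ = (1.047, 1.670).
Then the next iterate is (p, q)₁ = (2.547, 1.170).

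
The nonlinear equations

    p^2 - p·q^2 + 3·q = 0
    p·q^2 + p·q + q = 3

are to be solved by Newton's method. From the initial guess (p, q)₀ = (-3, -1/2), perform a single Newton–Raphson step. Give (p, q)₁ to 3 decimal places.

(-1.680, 2.580)

At (-3, -1/2): F = (8.250, -2.750).
Jacobian J = [[2·p - q^2, -2·p·q + 3], [q^2 + q, 2·p·q + p + 1]].
At the point, J = [[-6.250, 0.000], [-0.250, 1.000]] (det J = -6.250).
Solving J·Δ = −F gives Δ = (1.320, 3.080).
Then the next iterate is (p, q)₁ = (-1.680, 2.580).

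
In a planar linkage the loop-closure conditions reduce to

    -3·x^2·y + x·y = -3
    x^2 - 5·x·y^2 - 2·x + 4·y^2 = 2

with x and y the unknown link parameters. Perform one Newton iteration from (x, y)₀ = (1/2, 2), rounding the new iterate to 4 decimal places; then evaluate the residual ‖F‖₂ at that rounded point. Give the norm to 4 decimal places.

17.0781

At (1/2, 2): F = (2.5000, 3.2500).
Jacobian J = [[-6·x·y + y, -3·x^2 + x], [2·x - 5·y^2 - 2, -10·x·y + 8·y]].
At the point, J = [[-4.0000, -0.2500], [-21.0000, 6.0000]] (det J = -29.2500).
Solving J·Δ = −F gives Δ = (0.5406, 1.3504).
Then the next iterate is (x, y)₁ = (1.0406, 3.3504).
Re-evaluating at (1.0406, 3.3504): F = (-4.397499, -16.502243), so ‖F‖₂ = 17.0781.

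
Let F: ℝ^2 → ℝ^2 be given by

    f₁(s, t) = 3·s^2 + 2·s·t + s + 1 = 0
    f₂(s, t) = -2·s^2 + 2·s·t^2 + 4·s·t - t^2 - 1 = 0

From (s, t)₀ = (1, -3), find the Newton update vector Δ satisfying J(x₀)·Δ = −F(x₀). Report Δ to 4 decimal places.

(2.3333, -0.6667)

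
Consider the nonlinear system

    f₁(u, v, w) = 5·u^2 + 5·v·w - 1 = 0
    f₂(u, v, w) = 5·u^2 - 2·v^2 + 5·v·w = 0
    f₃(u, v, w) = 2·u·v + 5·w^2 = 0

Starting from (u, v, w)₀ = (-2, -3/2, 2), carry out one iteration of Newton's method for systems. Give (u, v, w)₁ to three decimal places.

(-1.114, -0.917, 0.950)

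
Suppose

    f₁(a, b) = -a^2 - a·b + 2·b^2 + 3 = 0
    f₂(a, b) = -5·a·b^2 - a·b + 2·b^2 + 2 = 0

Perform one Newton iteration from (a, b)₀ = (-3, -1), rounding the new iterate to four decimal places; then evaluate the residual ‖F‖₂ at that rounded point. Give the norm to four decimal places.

At (-3, -1): F = (-7.0000, 16.0000).
Jacobian J = [[-2·a - b, -a + 4·b], [-5·b^2 - b, -10·a·b - a + 4·b]].
At the point, J = [[7.0000, -1.0000], [-4.0000, -31.0000]] (det J = -221.0000).
Solving J·Δ = −F gives Δ = (1.0543, 0.3801).
Then the next iterate is (a, b)₁ = (-1.9457, -0.6199).
Re-evaluating at (-1.9457, -0.6199): F = (-1.223336, 5.300842), so ‖F‖₂ = 5.4402.

5.4402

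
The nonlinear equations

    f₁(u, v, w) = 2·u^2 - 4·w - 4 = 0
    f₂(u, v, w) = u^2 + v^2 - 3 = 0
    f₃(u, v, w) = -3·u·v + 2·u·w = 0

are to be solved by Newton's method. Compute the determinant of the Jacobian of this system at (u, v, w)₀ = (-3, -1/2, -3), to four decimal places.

162.0000

J = [[4·u, 0, -4], [2·u, 2·v, 0], [-3·v + 2·w, -3·u, 2·u]].
At the point, J = [[-12.0000, 0.0000, -4.0000], [-6.0000, -1.0000, 0.0000], [-4.5000, 9.0000, -6.0000]].
det J = 162.0000.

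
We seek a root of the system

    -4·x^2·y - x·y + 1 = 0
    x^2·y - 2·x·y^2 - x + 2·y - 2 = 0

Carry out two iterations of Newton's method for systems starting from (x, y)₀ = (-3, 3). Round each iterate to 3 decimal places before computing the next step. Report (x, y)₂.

At (-3, 3): F = (-98.000, 88.000).
Jacobian J = [[-8·x·y - y, -4·x^2 - x], [2·x·y - 2·y^2 - 1, x^2 - 4·x·y + 2]].
At the point, J = [[69.000, -33.000], [-37.000, 47.000]] (det J = 2022.000).
Solving J·Δ = −F gives Δ = (0.842, -1.210).
Then the next iterate is (x, y)₁ = (-2.158, 1.790).
Round to (-2.158, 1.790) and repeat: F = (-28.48104, 25.90286), J = [[29.11256, -16.46986], [-15.13384, 22.10824]].
Δ = (0.515, -0.819), so (x, y)₂ = (-1.643, 0.971).

(-1.643, 0.971)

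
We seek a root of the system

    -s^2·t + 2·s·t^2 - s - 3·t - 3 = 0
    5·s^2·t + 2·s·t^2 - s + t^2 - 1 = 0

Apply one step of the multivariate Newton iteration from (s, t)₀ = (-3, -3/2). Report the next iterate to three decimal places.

At (-3, -3/2): F = (4.500, -76.750).
Jacobian J = [[-2·s·t + 2·t^2 - 1, -s^2 + 4·s·t - 3], [10·s·t + 2·t^2 - 1, 5·s^2 + 4·s·t + 2·t]].
At the point, J = [[-5.500, 6.000], [48.500, 60.000]] (det J = -621.000).
Solving J·Δ = −F gives Δ = (1.176, 0.328).
Then the next iterate is (s, t)₁ = (-1.824, -1.172).

(-1.824, -1.172)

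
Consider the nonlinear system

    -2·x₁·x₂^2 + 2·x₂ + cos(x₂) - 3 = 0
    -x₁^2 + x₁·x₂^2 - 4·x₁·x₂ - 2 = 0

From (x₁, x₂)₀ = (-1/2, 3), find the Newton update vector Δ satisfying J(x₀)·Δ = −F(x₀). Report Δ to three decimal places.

(0.152, -1.053)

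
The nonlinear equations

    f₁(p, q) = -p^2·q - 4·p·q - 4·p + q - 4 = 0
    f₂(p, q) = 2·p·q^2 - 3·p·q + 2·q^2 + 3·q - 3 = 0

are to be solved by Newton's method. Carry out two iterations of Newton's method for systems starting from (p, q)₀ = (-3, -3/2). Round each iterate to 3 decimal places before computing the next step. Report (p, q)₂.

At (-3, -3/2): F = (2.000, -30.000).
Jacobian J = [[-2·p·q - 4·q - 4, -p^2 - 4·p + 1], [2·q^2 - 3·q, 4·p·q - 3·p + 4·q + 3]].
At the point, J = [[-7.000, 4.000], [9.000, 24.000]] (det J = -204.000).
Solving J·Δ = −F gives Δ = (0.824, 0.941).
Then the next iterate is (p, q)₁ = (-2.176, -0.559).
Round to (-2.176, -0.559) and repeat: F = (1.92632, -9.06111), J = [[-4.19677, 4.96902], [2.30196, 12.15754]].
Δ = (1.096, 0.538), so (p, q)₂ = (-1.080, -0.021).

(-1.080, -0.021)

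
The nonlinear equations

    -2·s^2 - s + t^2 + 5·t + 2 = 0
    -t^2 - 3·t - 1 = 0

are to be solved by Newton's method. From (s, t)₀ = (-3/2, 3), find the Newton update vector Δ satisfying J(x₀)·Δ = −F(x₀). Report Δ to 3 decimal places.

(0.044, -2.111)

At (-3/2, 3): F = (23.000, -19.000).
Jacobian J = [[-4·s - 1, 2·t + 5], [0, -2·t - 3]].
At the point, J = [[5.000, 11.000], [0.000, -9.000]] (det J = -45.000).
Solving J·Δ = −F gives Δ = (0.044, -2.111).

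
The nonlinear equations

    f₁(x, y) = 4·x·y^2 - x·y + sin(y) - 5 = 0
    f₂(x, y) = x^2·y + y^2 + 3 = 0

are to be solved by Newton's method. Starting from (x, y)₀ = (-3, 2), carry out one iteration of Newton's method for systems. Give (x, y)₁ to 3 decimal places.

At (-3, 2): F = (-46.09070, 25.000).
Jacobian J = [[4·y^2 - y, 8·x·y - x + cos(y)], [2·x·y, x^2 + 2·y]].
At the point, J = [[14.000, -45.41615], [-12.000, 13.000]] (det J = -362.99376).
Solving J·Δ = −F gives Δ = (1.477, -0.559).
Then the next iterate is (x, y)₁ = (-1.523, 1.441).

(-1.523, 1.441)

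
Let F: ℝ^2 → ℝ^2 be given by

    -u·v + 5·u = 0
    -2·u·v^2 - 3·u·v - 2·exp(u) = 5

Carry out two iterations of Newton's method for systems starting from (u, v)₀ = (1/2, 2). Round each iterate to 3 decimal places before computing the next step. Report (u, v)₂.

At (1/2, 2): F = (1.500, -15.29744).
Jacobian J = [[-v + 5, -u], [-2·v^2 - 3·v - 2·exp(u), -4·u·v - 3·u]].
At the point, J = [[3.000, -0.500], [-17.29744, -5.500]] (det J = -25.14872).
Solving J·Δ = −F gives Δ = (-0.632, -0.793).
Then the next iterate is (u, v)₁ = (-0.132, 1.207).
Round to (-0.132, 1.207) and repeat: F = (-0.50068, -5.89010), J = [[3.793, 0.132], [-8.28738, 1.03330]].
Δ = (-0.052, 5.284), so (u, v)₂ = (-0.184, 6.491).

(-0.184, 6.491)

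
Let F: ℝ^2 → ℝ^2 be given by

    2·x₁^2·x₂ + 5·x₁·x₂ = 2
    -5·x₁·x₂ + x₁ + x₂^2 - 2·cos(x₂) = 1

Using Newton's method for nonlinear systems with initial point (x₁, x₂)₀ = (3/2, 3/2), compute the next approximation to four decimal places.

(-0.2350, 2.5523)

At (3/2, 3/2): F = (16.0000, -8.641474).
Jacobian J = [[4·x₁·x₂ + 5·x₂, 2·x₁^2 + 5·x₁], [-5·x₂ + 1, -5·x₁ + 2·x₂ + 2·sin(x₂)]].
At the point, J = [[16.5000, 12.0000], [-6.5000, -2.505010]] (det J = 36.667335).
Solving J·Δ = −F gives Δ = (-1.7350, 1.0523).
Then the next iterate is (x₁, x₂)₁ = (-0.2350, 2.5523).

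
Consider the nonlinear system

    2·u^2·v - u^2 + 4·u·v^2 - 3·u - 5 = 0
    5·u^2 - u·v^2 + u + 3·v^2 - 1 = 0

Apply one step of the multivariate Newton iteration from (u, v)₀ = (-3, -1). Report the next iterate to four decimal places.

(-1.4942, -0.8479)

At (-3, -1): F = (-35.0000, 47.0000).
Jacobian J = [[4·u·v - 2·u + 4·v^2 - 3, 2·u^2 + 8·u·v], [10·u - v^2 + 1, -2·u·v + 6·v]].
At the point, J = [[19.0000, 42.0000], [-30.0000, -12.0000]] (det J = 1032.0000).
Solving J·Δ = −F gives Δ = (1.5058, 0.1521).
Then the next iterate is (u, v)₁ = (-1.4942, -0.8479).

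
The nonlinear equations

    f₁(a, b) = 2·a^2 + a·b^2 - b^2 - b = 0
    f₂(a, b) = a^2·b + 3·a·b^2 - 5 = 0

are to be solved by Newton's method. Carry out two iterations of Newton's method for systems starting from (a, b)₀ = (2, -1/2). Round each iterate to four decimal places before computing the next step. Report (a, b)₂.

At (2, -1/2): F = (8.7500, -5.5000).
Jacobian J = [[4·a + b^2, 2·a·b - 2·b - 1], [2·a·b + 3·b^2, a^2 + 6·a·b]].
At the point, J = [[8.2500, -2.0000], [-1.2500, -2.0000]] (det J = -19.0000).
Solving J·Δ = −F gives Δ = (-1.5000, -1.8125).
Then the next iterate is (a, b)₁ = (0.5000, -2.3125).
Round to (0.5000, -2.3125) and repeat: F = (0.138672, 2.443359), J = [[7.347656, 1.3125], [13.730469, -6.6875]].
Δ = (-0.0616, 0.2390), so (a, b)₂ = (0.4384, -2.0735).

(0.4384, -2.0735)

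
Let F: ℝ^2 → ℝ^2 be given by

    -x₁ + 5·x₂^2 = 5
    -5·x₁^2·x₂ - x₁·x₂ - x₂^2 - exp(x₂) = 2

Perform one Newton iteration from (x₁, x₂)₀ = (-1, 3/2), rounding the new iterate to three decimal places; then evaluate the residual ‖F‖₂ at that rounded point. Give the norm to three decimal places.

6.225

At (-1, 3/2): F = (7.250, -14.73169).
Jacobian J = [[-1, 10·x₂], [-10·x₁·x₂ - x₂, -5·x₁^2 - x₁ - 2·x₂ - exp(x₂)]].
At the point, J = [[-1.000, 15.000], [13.500, -11.48169]] (det J = -191.01831).
Solving J·Δ = −F gives Δ = (0.721, -0.435).
Then the next iterate is (x₁, x₂)₁ = (-0.279, 1.065).
Re-evaluating at (-0.279, 1.065): F = (0.95012, -6.15243), so ‖F‖₂ = 6.225.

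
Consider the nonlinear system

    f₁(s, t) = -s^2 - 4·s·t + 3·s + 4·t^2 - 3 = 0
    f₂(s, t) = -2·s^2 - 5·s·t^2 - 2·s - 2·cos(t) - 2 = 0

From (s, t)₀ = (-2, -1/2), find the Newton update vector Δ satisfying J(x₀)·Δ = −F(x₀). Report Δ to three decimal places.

At (-2, -1/2): F = (-16.000, -5.25517).
Jacobian J = [[-2·s - 4·t + 3, -4·s + 8·t], [-4·s - 5·t^2 - 2, -10·s·t + 2·sin(t)]].
At the point, J = [[9.000, 4.000], [4.750, -10.95885]] (det J = -117.62966).
Solving J·Δ = −F gives Δ = (1.669, 0.244).

(1.669, 0.244)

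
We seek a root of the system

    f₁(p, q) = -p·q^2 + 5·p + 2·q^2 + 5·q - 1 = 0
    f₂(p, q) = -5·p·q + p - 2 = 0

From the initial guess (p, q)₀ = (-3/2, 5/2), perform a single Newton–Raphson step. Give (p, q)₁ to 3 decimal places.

(-0.902, 1.383)

At (-3/2, 5/2): F = (25.875, 15.250).
Jacobian J = [[-q^2 + 5, -2·p·q + 4·q + 5], [-5·q + 1, -5·p]].
At the point, J = [[-1.250, 22.500], [-11.500, 7.500]] (det J = 249.375).
Solving J·Δ = −F gives Δ = (0.598, -1.117).
Then the next iterate is (p, q)₁ = (-0.902, 1.383).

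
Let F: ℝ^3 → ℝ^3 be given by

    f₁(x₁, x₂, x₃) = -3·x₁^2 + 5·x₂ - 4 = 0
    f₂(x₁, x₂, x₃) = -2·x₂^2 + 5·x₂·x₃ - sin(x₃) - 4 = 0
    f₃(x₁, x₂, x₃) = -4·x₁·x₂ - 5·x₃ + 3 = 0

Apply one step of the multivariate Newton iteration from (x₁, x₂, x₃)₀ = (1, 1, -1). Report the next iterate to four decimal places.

At (1, 1, -1): F = (-2.0000, -10.158529, 4.0000).
Jacobian J = [[-6·x₁, 5, 0], [0, -4·x₂ + 5·x₃, 5·x₂ - cos(x₃)], [-4·x₂, -4·x₁, -5]].
At the point, J = [[-6.0000, 5.0000, 0.0000], [0.0000, -9.0000, 4.459698], [-4.0000, -4.0000, -5.0000]] (det J = -466.226699).
Solving J·Δ = −F gives Δ = (-0.6230, -0.3476, 1.5764).
Then the next iterate is (x₁, x₂, x₃)₁ = (0.3770, 0.6524, 0.5764).

(0.3770, 0.6524, 0.5764)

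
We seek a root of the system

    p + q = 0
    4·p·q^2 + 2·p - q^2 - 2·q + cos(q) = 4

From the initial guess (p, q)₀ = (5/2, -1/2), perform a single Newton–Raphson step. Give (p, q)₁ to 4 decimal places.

(0.5645, -0.5645)

At (5/2, -1/2): F = (2.0000, 5.127583).
Jacobian J = [[1, 1], [4·q^2 + 2, 8·p·q - 2·q - sin(q) - 2]].
At the point, J = [[1.0000, 1.0000], [3.0000, -10.520574]] (det J = -13.520574).
Solving J·Δ = −F gives Δ = (-1.9355, -0.0645).
Then the next iterate is (p, q)₁ = (0.5645, -0.5645).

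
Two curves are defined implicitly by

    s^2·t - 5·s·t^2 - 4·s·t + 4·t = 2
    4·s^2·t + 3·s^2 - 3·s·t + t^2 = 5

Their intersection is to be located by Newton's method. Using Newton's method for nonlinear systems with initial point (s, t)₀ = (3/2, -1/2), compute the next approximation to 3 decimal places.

At (3/2, -1/2): F = (-4.000, -0.250).
Jacobian J = [[2·s·t - 5·t^2 - 4·t, s^2 - 10·s·t - 4·s + 4], [8·s·t + 6·s - 3·t, 4·s^2 - 3·s + 2·t]].
At the point, J = [[-0.750, 7.750], [4.500, 3.500]] (det J = -37.500).
Solving J·Δ = −F gives Δ = (-0.322, 0.485).
Then the next iterate is (s, t)₁ = (1.178, -0.015).

(1.178, -0.015)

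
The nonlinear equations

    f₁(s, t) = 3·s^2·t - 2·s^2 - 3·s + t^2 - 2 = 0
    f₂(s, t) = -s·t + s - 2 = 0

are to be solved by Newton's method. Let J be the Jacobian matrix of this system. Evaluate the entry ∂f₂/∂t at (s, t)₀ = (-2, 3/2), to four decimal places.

∂f₂/∂t = -s.
At (-2, 3/2) this is 2.0000.

2.0000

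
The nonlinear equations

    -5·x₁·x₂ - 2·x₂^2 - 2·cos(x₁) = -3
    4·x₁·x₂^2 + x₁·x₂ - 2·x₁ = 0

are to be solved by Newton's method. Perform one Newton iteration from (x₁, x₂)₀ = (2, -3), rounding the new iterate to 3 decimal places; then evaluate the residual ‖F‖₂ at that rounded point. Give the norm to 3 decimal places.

At (2, -3): F = (15.83229, 62.000).
Jacobian J = [[-5·x₂ + 2·sin(x₁), -5·x₁ - 4·x₂], [4·x₂^2 + x₂ - 2, 8·x₁·x₂ + x₁]].
At the point, J = [[16.81859, 2.000], [31.000, -46.000]] (det J = -835.65536).
Solving J·Δ = −F gives Δ = (-1.020, 0.661).
Then the next iterate is (x₁, x₂)₁ = (0.980, -2.339).
Re-evaluating at (0.980, -2.339): F = (2.40521, 17.19379), so ‖F‖₂ = 17.361.

17.361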